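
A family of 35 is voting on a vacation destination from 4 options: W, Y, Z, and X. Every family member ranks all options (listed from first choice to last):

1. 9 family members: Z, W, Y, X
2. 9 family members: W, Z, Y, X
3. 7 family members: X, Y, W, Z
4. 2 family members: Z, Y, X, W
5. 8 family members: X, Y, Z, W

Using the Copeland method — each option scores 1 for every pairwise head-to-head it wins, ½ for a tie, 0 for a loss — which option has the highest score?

Z

W: beats Y and X; loses to Z → score 2.
Y: beats X; loses to W and Z → score 1.
Z: beats W, Y, and X → score 3.
X: loses to W, Y, and Z → score 0.
Z has the best pairwise record.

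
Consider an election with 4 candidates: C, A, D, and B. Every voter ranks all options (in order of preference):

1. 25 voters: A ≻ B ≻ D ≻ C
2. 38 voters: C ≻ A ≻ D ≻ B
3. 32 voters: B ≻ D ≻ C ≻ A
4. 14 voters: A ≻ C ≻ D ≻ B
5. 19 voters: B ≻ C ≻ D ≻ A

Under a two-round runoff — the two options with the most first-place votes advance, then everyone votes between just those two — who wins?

Round 1 first-place votes: C 38, A 39, D 0, B 51.
B and A advance.
Runoff: B is preferred to A by 51 voters; A by 77.
A wins the runoff.

A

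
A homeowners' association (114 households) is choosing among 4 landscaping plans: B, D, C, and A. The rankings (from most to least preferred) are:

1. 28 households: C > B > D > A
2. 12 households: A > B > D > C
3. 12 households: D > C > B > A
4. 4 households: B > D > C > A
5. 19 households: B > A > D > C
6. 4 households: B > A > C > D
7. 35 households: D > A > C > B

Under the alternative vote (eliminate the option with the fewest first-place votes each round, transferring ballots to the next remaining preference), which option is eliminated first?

Round 1: B 27, D 47, C 28, A 12. Eliminate A.

A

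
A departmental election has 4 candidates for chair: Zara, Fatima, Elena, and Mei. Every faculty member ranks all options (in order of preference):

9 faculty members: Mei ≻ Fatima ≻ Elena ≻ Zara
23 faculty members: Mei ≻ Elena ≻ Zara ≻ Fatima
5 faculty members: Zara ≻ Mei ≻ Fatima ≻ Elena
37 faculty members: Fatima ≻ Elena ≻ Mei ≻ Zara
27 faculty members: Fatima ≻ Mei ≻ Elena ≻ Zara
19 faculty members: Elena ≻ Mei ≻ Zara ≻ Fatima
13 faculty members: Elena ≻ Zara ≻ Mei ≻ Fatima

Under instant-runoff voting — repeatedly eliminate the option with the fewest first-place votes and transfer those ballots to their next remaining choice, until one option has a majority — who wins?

Round 1: Zara 5, Fatima 64, Elena 32, Mei 32. Eliminate Zara.
Round 2: Fatima 64, Elena 32, Mei 37. Eliminate Elena.
Round 3: Fatima 64, Mei 69. Mei has a majority.

Mei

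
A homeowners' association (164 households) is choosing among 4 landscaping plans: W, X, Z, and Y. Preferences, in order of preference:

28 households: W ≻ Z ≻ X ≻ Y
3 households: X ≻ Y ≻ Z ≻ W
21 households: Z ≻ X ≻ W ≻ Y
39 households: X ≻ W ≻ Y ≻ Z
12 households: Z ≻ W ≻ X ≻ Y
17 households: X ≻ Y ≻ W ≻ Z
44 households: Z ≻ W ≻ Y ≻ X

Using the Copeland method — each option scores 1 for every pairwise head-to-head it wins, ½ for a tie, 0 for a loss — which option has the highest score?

W

W: beats X, Z, and Y → score 3.
X: beats Y; loses to W and Z → score 1.
Z: beats X and Y; loses to W → score 2.
Y: loses to W, X, and Z → score 0.
W has the best pairwise record.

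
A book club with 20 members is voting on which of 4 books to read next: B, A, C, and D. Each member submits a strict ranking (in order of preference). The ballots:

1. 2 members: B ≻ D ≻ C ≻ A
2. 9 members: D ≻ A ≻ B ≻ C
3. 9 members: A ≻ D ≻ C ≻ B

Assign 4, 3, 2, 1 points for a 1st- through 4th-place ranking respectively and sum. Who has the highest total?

B: 2·4 + 9·2 + 9·1 = 35
A: 2·1 + 9·3 + 9·4 = 65
C: 2·2 + 9·1 + 9·2 = 31
D: 2·3 + 9·4 + 9·3 = 69
D has the highest Borda score (69).

D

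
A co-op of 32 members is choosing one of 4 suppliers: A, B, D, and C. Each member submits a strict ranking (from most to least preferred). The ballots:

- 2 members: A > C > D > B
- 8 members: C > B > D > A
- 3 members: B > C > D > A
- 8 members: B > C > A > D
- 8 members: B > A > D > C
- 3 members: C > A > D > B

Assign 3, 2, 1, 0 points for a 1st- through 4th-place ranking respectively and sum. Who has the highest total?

B

A: 2·3 + 8·0 + 3·0 + 8·1 + 8·2 + 3·2 = 36
B: 2·0 + 8·2 + 3·3 + 8·3 + 8·3 + 3·0 = 73
D: 2·1 + 8·1 + 3·1 + 8·0 + 8·1 + 3·1 = 24
C: 2·2 + 8·3 + 3·2 + 8·2 + 8·0 + 3·3 = 59
B has the highest Borda score (73).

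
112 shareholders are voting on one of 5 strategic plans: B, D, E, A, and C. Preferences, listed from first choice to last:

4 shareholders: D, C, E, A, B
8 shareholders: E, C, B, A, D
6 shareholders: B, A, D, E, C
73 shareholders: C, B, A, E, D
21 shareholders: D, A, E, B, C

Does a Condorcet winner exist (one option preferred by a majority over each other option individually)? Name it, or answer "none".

C

C vs B: 85–27 for C.
C vs D: 81–31 for C.
C vs E: 77–35 for C.
C vs A: 85–27 for C.
C beats every other option head-to-head.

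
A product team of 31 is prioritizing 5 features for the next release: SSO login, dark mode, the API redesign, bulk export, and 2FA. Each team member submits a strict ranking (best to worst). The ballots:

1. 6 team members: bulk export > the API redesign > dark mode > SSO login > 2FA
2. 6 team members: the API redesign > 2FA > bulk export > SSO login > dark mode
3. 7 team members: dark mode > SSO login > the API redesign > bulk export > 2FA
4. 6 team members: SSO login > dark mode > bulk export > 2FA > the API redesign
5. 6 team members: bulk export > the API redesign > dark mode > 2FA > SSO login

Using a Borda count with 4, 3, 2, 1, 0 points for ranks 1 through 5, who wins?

bulk export

SSO login: 6·1 + 6·1 + 7·3 + 6·4 + 6·0 = 57
dark mode: 6·2 + 6·0 + 7·4 + 6·3 + 6·2 = 70
the API redesign: 6·3 + 6·4 + 7·2 + 6·0 + 6·3 = 74
bulk export: 6·4 + 6·2 + 7·1 + 6·2 + 6·4 = 79
2FA: 6·0 + 6·3 + 7·0 + 6·1 + 6·1 = 30
bulk export has the highest Borda score (79).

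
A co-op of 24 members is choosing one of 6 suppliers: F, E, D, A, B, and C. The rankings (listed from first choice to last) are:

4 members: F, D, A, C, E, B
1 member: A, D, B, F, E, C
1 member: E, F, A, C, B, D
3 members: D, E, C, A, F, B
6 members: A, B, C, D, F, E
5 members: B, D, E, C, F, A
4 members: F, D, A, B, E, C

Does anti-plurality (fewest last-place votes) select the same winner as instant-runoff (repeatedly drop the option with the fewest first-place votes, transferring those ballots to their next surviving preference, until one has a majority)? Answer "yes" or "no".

Anti-plurality — last-place votes: F 0, E 6, D 1, A 5, B 7, C 5. Winner: F.
Instant-runoff — R1 F 8, E 1, D 3, A 7, B 5, C 0 (C out); R2 F 8, E 1, D 3, A 7, B 5 (E out); R3 F 9, D 3, A 7, B 5 (D out); R4 F 9, A 10, B 5 (B out); R5 F 14, A 10 (F winner). Winner: F.
The two methods agree.

yes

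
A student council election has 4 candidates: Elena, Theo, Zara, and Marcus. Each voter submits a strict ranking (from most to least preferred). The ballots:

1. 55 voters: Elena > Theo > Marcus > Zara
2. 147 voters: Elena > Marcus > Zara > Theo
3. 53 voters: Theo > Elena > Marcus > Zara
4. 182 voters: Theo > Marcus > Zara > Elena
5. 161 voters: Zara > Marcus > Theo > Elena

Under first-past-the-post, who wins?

First-place votes: Elena 202, Theo 235, Zara 161, Marcus 0.
Theo has the most first-place votes.

Theo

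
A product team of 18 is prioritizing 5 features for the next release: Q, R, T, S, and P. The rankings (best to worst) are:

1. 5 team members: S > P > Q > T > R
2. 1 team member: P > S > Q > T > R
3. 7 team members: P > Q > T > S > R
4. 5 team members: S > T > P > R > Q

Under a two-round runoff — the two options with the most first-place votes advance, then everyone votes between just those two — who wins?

Round 1 first-place votes: Q 0, R 0, T 0, S 10, P 8.
S and P advance.
Runoff: S is preferred to P by 10 voters; P by 8.
S wins the runoff.

S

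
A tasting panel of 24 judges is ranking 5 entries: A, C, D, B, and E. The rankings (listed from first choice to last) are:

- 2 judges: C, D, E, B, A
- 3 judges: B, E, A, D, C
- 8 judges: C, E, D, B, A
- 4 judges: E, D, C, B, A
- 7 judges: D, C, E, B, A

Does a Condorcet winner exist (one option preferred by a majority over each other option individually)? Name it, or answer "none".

none

Checking pairwise contests:
C beats A 21–3.
D beats C 14–10.
E beats D 15–9.
C beats B 21–3.
C beats E 17–7.
Every option loses at least one head-to-head, so there is no Condorcet winner.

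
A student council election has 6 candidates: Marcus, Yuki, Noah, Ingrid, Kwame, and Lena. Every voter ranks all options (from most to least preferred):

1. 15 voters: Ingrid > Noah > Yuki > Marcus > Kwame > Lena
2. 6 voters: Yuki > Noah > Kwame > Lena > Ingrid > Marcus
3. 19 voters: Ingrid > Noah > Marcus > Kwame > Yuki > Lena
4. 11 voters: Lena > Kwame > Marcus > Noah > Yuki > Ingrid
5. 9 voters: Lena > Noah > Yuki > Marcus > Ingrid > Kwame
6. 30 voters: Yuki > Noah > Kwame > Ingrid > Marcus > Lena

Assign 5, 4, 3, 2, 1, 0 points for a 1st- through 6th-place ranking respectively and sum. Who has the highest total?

Noah

Marcus: 15·2 + 6·0 + 19·3 + 11·3 + 9·2 + 30·1 = 168
Yuki: 15·3 + 6·5 + 19·1 + 11·1 + 9·3 + 30·5 = 282
Noah: 15·4 + 6·4 + 19·4 + 11·2 + 9·4 + 30·4 = 338
Ingrid: 15·5 + 6·1 + 19·5 + 11·0 + 9·1 + 30·2 = 245
Kwame: 15·1 + 6·3 + 19·2 + 11·4 + 9·0 + 30·3 = 205
Lena: 15·0 + 6·2 + 19·0 + 11·5 + 9·5 + 30·0 = 112
Noah has the highest Borda score (338).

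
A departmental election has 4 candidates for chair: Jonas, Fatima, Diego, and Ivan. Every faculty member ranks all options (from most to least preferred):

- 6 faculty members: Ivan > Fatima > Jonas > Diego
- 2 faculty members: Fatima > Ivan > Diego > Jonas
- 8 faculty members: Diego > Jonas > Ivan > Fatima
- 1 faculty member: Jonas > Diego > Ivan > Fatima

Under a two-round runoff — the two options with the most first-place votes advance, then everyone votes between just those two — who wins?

Round 1 first-place votes: Jonas 1, Fatima 2, Diego 8, Ivan 6.
Diego and Ivan advance.
Runoff: Diego is preferred to Ivan by 9 voters; Ivan by 8.
Diego wins the runoff.

Diego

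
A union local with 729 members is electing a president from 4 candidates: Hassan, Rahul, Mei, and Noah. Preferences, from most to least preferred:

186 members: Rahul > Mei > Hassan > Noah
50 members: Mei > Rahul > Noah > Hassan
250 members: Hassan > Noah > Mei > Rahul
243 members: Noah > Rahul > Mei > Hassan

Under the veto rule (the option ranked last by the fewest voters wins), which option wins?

Last-place votes: Hassan 293, Rahul 250, Mei 0, Noah 186.
Mei is ranked last by the fewest voters, so Mei wins.

Mei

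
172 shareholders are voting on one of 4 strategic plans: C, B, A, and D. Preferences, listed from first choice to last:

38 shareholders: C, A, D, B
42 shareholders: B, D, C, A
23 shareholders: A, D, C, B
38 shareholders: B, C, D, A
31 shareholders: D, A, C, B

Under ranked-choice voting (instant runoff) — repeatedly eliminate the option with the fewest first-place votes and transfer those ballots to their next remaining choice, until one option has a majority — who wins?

D

Round 1: C 38, B 80, A 23, D 31. Eliminate A.
Round 2: C 38, B 80, D 54. Eliminate C.
Round 3: B 80, D 92. D has a majority.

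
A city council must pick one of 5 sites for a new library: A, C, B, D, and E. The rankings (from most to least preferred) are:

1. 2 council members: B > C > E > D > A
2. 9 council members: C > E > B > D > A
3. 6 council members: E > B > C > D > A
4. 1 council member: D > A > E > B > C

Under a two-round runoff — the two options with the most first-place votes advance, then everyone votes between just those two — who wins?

Round 1 first-place votes: A 0, C 9, B 2, D 1, E 6.
C and E advance.
Runoff: C is preferred to E by 11 voters; E by 7.
C wins the runoff.

C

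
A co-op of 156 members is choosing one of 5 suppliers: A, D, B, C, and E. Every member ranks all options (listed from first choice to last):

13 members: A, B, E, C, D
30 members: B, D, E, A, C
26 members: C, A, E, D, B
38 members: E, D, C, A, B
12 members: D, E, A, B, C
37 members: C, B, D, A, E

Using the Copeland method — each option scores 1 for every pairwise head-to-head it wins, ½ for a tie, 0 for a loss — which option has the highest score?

A: beats B; loses to D, C, and E → score 1.
D: beats A, C, and E; loses to B → score 3.
B: beats D and E; loses to A and C → score 2.
C: beats A and B; loses to D and E → score 2.
E: beats A and C; loses to D and B → score 2.
D has the best pairwise record.

D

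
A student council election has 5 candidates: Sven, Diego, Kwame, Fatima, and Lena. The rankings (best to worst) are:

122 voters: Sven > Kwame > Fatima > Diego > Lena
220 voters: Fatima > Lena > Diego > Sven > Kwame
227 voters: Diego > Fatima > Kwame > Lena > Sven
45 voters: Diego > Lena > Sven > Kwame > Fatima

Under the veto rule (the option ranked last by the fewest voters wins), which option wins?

Last-place votes: Sven 227, Diego 0, Kwame 220, Fatima 45, Lena 122.
Diego is ranked last by the fewest voters, so Diego wins.

Diego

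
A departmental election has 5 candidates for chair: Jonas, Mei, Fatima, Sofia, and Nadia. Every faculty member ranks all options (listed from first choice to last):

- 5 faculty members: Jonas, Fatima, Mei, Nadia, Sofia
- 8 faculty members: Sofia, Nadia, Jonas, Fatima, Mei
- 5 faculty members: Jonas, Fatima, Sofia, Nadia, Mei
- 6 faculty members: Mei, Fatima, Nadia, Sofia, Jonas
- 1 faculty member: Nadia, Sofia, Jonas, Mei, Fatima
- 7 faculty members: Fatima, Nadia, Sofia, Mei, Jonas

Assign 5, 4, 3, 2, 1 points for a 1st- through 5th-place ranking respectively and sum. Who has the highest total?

Jonas: 5·5 + 8·3 + 5·5 + 6·1 + 1·3 + 7·1 = 90
Mei: 5·3 + 8·1 + 5·1 + 6·5 + 1·2 + 7·2 = 74
Fatima: 5·4 + 8·2 + 5·4 + 6·4 + 1·1 + 7·5 = 116
Sofia: 5·1 + 8·5 + 5·3 + 6·2 + 1·4 + 7·3 = 97
Nadia: 5·2 + 8·4 + 5·2 + 6·3 + 1·5 + 7·4 = 103
Fatima has the highest Borda score (116).

Fatima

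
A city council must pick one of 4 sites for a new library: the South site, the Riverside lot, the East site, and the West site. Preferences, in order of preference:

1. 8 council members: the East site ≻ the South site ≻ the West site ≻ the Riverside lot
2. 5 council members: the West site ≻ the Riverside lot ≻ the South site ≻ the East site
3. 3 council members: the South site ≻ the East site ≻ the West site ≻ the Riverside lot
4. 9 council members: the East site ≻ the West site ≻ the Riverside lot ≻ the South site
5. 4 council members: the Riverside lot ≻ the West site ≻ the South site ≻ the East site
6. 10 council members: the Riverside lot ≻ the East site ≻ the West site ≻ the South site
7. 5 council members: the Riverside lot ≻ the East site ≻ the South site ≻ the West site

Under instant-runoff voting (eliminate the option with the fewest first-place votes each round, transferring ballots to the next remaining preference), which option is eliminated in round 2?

Round 1: the South site 3, the Riverside lot 19, the East site 17, the West site 5. Eliminate the South site.
Round 2: the Riverside lot 19, the East site 20, the West site 5. Eliminate the West site.

the West site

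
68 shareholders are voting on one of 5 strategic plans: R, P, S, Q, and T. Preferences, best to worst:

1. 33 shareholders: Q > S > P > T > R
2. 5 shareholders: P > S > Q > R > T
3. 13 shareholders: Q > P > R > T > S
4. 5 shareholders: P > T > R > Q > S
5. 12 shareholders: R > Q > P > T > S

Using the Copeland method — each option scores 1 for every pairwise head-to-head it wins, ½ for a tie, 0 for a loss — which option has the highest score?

Q

R: loses to P, S, Q, and T → score 0.
P: beats R, S, and T; loses to Q → score 3.
S: beats R and T; loses to P and Q → score 2.
Q: beats R, P, S, and T → score 4.
T: beats R; loses to P, S, and Q → score 1.
Q has the best pairwise record.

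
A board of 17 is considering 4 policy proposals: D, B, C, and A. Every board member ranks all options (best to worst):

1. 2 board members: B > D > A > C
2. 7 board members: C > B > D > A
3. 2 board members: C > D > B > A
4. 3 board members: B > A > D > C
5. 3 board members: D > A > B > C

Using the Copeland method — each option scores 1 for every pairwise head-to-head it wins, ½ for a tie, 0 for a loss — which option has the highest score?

D: beats A; loses to B and C → score 1.
B: beats D and A; loses to C → score 2.
C: beats D, B, and A → score 3.
A: loses to D, B, and C → score 0.
C has the best pairwise record.

C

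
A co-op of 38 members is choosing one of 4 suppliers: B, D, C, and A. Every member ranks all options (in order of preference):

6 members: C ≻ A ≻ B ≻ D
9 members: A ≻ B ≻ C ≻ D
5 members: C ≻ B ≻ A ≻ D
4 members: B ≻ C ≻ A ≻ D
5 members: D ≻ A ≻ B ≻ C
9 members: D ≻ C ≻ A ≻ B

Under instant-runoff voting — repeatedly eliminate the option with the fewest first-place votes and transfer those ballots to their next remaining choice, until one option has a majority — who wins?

C

Round 1: B 4, D 14, C 11, A 9. Eliminate B.
Round 2: D 14, C 15, A 9. Eliminate A.
Round 3: D 14, C 24. C has a majority.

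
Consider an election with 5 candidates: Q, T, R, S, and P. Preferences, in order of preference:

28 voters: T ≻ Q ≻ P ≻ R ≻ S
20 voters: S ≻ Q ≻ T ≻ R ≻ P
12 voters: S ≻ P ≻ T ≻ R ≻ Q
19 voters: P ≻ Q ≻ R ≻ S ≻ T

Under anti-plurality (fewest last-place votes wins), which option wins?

Last-place votes: Q 12, T 19, R 0, S 28, P 20.
R is ranked last by the fewest voters, so R wins.

R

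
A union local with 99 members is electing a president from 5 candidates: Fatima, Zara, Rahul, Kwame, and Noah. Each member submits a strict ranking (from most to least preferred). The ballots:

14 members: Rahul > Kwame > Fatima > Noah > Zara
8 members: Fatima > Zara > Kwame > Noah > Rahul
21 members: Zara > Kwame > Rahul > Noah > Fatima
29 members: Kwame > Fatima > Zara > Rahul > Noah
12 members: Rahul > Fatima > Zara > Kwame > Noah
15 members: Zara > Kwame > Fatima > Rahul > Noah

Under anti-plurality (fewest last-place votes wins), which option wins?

Kwame

Last-place votes: Fatima 21, Zara 14, Rahul 8, Kwame 0, Noah 56.
Kwame is ranked last by the fewest voters, so Kwame wins.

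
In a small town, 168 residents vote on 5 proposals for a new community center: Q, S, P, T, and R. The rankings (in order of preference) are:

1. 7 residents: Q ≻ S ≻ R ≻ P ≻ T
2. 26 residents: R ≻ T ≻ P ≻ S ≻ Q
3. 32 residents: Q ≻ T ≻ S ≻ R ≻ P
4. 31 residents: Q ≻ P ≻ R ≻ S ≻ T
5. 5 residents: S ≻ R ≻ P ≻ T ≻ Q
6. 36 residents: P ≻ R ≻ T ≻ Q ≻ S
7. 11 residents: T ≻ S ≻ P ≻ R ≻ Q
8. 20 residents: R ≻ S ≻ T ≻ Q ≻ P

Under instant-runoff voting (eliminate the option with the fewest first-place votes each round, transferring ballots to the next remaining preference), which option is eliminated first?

Round 1: Q 70, S 5, P 36, T 11, R 46. Eliminate S.

S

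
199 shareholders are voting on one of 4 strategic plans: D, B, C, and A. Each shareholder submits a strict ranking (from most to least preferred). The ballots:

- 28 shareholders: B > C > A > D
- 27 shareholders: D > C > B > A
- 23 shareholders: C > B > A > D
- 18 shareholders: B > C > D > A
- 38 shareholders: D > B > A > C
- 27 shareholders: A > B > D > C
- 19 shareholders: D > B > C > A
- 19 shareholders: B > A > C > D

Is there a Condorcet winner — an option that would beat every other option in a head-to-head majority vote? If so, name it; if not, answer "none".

B vs D: 115–84 for B.
B vs C: 149–50 for B.
B vs A: 172–27 for B.
B beats every other option head-to-head.

B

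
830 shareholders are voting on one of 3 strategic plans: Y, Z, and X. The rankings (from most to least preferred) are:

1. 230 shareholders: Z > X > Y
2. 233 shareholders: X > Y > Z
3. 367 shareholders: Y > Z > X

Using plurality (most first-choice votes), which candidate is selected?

Y

First-place votes: Y 367, Z 230, X 233.
Y has the most first-place votes.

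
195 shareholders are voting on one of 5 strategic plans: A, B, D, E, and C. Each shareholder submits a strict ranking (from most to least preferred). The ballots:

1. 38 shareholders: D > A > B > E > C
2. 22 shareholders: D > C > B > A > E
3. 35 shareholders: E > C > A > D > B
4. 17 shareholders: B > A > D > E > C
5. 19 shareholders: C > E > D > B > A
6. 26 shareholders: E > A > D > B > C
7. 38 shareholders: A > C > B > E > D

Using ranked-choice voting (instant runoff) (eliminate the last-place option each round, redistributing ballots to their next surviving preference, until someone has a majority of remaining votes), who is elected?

E

Round 1: A 38, B 17, D 60, E 61, C 19. Eliminate B.
Round 2: A 55, D 60, E 61, C 19. Eliminate C.
Round 3: A 55, D 60, E 80. Eliminate A.
Round 4: D 77, E 118. E has a majority.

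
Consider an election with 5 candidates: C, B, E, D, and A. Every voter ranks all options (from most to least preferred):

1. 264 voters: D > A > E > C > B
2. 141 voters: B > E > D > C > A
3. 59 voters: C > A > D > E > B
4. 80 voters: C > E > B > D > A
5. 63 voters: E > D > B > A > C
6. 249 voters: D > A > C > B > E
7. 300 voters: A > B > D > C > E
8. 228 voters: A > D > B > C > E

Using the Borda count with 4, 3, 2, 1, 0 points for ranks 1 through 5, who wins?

C: 264·1 + 141·1 + 59·4 + 80·4 + 63·0 + 249·2 + 300·1 + 228·1 = 1987
B: 264·0 + 141·4 + 59·0 + 80·2 + 63·2 + 249·1 + 300·3 + 228·2 = 2455
E: 264·2 + 141·3 + 59·1 + 80·3 + 63·4 + 249·0 + 300·0 + 228·0 = 1502
D: 264·4 + 141·2 + 59·2 + 80·1 + 63·3 + 249·4 + 300·2 + 228·3 = 4005
A: 264·3 + 141·0 + 59·3 + 80·0 + 63·1 + 249·3 + 300·4 + 228·4 = 3891
D has the highest Borda score (4005).

D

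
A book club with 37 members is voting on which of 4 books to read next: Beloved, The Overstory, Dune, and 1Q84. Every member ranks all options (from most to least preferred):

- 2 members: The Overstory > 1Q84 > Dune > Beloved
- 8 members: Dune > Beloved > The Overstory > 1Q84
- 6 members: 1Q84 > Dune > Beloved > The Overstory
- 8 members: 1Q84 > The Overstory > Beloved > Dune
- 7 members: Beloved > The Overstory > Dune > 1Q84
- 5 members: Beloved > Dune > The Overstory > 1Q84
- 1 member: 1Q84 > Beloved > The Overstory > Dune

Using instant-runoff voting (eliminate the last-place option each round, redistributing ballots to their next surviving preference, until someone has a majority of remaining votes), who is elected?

Round 1: Beloved 12, The Overstory 2, Dune 8, 1Q84 15. Eliminate The Overstory.
Round 2: Beloved 12, Dune 8, 1Q84 17. Eliminate Dune.
Round 3: Beloved 20, 1Q84 17. Beloved has a majority.

Beloved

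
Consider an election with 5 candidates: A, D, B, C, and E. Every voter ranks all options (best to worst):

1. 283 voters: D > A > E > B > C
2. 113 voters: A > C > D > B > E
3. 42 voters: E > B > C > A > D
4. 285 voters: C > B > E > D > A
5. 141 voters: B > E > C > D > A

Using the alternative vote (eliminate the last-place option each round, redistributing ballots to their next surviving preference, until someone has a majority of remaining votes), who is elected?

C

Round 1: A 113, D 283, B 141, C 285, E 42. Eliminate E.
Round 2: A 113, D 283, B 183, C 285. Eliminate A.
Round 3: D 283, B 183, C 398. Eliminate B.
Round 4: D 283, C 581. C has a majority.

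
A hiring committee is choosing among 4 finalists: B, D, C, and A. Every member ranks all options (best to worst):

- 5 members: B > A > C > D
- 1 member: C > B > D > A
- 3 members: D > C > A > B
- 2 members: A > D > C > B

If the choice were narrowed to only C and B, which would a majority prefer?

C

Voters preferring C to B: 6; preferring B to C: 5.
C wins the head-to-head.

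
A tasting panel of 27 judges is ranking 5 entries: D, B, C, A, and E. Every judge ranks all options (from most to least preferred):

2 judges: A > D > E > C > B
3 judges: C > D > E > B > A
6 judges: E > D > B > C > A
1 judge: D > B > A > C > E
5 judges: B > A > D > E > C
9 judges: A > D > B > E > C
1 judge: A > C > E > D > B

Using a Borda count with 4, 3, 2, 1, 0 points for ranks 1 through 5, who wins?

D: 2·3 + 3·3 + 6·3 + 1·4 + 5·2 + 9·3 + 1·1 = 75
B: 2·0 + 3·1 + 6·2 + 1·3 + 5·4 + 9·2 + 1·0 = 56
C: 2·1 + 3·4 + 6·1 + 1·1 + 5·0 + 9·0 + 1·3 = 24
A: 2·4 + 3·0 + 6·0 + 1·2 + 5·3 + 9·4 + 1·4 = 65
E: 2·2 + 3·2 + 6·4 + 1·0 + 5·1 + 9·1 + 1·2 = 50
D has the highest Borda score (75).

D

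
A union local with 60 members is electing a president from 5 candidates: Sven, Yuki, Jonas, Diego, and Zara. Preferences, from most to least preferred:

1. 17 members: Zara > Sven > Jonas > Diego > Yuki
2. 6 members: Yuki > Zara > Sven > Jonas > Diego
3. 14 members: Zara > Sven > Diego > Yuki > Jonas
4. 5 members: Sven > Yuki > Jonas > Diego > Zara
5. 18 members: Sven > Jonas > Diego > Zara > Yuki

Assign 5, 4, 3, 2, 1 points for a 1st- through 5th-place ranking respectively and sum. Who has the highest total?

Sven: 17·4 + 6·3 + 14·4 + 5·5 + 18·5 = 257
Yuki: 17·1 + 6·5 + 14·2 + 5·4 + 18·1 = 113
Jonas: 17·3 + 6·2 + 14·1 + 5·3 + 18·4 = 164
Diego: 17·2 + 6·1 + 14·3 + 5·2 + 18·3 = 146
Zara: 17·5 + 6·4 + 14·5 + 5·1 + 18·2 = 220
Sven has the highest Borda score (257).

Sven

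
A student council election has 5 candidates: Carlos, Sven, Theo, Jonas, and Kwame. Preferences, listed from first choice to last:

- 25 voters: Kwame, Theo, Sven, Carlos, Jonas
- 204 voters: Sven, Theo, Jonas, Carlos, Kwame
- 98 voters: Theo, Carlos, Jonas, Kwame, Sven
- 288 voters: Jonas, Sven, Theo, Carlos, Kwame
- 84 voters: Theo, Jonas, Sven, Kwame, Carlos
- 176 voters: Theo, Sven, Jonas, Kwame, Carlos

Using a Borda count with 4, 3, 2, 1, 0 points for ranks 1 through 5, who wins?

Carlos: 25·1 + 204·1 + 98·3 + 288·1 + 84·0 + 176·0 = 811
Sven: 25·2 + 204·4 + 98·0 + 288·3 + 84·2 + 176·3 = 2426
Theo: 25·3 + 204·3 + 98·4 + 288·2 + 84·4 + 176·4 = 2695
Jonas: 25·0 + 204·2 + 98·2 + 288·4 + 84·3 + 176·2 = 2360
Kwame: 25·4 + 204·0 + 98·1 + 288·0 + 84·1 + 176·1 = 458
Theo has the highest Borda score (2695).

Theo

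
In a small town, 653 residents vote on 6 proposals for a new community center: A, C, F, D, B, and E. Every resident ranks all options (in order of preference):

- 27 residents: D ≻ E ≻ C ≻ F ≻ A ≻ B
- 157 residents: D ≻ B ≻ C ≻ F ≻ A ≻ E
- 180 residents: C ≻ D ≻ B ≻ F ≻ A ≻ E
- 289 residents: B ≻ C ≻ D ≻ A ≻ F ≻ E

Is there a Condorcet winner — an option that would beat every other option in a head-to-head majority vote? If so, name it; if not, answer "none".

none

Checking pairwise contests:
C beats A 653–0.
B beats C 446–207.
C beats F 653–0.
C beats D 469–184.
D beats B 364–289.
A beats E 626–27.
Every option loses at least one head-to-head, so there is no Condorcet winner.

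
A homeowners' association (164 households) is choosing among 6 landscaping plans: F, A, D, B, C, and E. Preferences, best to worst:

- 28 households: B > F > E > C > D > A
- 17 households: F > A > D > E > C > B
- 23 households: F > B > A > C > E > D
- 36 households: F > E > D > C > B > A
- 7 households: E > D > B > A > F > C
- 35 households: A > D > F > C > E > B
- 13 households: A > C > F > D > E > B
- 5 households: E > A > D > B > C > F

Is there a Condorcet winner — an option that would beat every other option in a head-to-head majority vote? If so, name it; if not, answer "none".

F vs A: 104–60 for F.
F vs D: 117–47 for F.
F vs B: 124–40 for F.
F vs C: 146–18 for F.
F vs E: 152–12 for F.
F beats every other option head-to-head.

F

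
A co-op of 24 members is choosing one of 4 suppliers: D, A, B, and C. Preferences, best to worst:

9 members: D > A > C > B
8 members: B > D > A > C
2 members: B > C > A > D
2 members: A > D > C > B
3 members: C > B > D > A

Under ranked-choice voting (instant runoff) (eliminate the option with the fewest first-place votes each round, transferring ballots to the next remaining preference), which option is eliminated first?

A

Round 1: D 9, A 2, B 10, C 3. Eliminate A.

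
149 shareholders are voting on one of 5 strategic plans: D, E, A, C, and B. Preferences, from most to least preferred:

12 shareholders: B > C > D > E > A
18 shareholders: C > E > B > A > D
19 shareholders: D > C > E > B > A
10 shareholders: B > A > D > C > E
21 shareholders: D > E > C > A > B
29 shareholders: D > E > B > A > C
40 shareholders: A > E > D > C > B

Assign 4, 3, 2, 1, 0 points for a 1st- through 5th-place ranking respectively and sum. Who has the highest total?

D: 12·2 + 18·0 + 19·4 + 10·2 + 21·4 + 29·4 + 40·2 = 400
E: 12·1 + 18·3 + 19·2 + 10·0 + 21·3 + 29·3 + 40·3 = 374
A: 12·0 + 18·1 + 19·0 + 10·3 + 21·1 + 29·1 + 40·4 = 258
C: 12·3 + 18·4 + 19·3 + 10·1 + 21·2 + 29·0 + 40·1 = 257
B: 12·4 + 18·2 + 19·1 + 10·4 + 21·0 + 29·2 + 40·0 = 201
D has the highest Borda score (400).

D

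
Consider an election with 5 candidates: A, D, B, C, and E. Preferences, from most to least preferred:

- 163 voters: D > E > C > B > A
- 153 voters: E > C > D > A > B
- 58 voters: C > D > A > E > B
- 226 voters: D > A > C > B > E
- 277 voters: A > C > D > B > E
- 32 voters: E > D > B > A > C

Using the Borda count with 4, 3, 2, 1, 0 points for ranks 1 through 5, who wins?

A: 163·0 + 153·1 + 58·2 + 226·3 + 277·4 + 32·1 = 2087
D: 163·4 + 153·2 + 58·3 + 226·4 + 277·2 + 32·3 = 2686
B: 163·1 + 153·0 + 58·0 + 226·1 + 277·1 + 32·2 = 730
C: 163·2 + 153·3 + 58·4 + 226·2 + 277·3 + 32·0 = 2300
E: 163·3 + 153·4 + 58·1 + 226·0 + 277·0 + 32·4 = 1287
D has the highest Borda score (2686).

D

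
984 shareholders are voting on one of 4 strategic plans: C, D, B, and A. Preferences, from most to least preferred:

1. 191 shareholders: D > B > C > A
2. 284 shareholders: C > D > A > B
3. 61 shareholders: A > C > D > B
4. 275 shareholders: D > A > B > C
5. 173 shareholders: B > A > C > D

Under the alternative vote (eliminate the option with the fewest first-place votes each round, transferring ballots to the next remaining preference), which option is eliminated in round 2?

B

Round 1: C 284, D 466, B 173, A 61. Eliminate A.
Round 2: C 345, D 466, B 173. Eliminate B.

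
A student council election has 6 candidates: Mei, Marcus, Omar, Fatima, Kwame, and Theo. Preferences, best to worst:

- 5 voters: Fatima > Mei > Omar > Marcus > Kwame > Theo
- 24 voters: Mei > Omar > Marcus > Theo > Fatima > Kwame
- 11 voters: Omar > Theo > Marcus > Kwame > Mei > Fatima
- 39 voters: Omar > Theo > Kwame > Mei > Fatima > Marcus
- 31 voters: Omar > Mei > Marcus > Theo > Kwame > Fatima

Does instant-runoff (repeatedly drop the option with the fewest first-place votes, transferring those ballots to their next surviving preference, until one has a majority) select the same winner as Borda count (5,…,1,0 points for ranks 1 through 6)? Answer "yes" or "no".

Instant-runoff — R1 Mei 24, Marcus 0, Omar 81, Fatima 5, Kwame 0, Theo 0 (Omar winner). Winner: Omar.
Borda — scores: Mei 353, Marcus 208, Omar 516, Fatima 88, Kwame 175, Theo 310. Winner: Omar.
The two methods agree.

yes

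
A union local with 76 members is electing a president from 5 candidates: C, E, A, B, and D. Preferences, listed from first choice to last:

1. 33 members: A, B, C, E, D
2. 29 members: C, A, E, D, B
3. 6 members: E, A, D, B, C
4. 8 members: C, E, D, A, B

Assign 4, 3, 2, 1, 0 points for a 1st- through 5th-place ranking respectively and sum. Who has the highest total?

C: 33·2 + 29·4 + 6·0 + 8·4 = 214
E: 33·1 + 29·2 + 6·4 + 8·3 = 139
A: 33·4 + 29·3 + 6·3 + 8·1 = 245
B: 33·3 + 29·0 + 6·1 + 8·0 = 105
D: 33·0 + 29·1 + 6·2 + 8·2 = 57
A has the highest Borda score (245).

A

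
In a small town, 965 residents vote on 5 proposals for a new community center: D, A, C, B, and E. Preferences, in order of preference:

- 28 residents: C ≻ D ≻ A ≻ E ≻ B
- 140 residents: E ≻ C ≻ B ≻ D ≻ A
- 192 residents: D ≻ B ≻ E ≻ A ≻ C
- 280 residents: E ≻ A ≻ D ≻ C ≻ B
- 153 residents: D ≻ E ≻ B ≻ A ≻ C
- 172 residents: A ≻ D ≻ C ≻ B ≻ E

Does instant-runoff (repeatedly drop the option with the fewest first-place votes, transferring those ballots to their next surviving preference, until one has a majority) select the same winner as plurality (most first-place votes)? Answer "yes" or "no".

no

Instant-runoff — R1 D 345, A 172, C 28, B 0, E 420 (B out); R2 D 345, A 172, C 28, E 420 (C out); R3 D 373, A 172, E 420 (A out); R4 D 545, E 420 (D winner). Winner: D.
Plurality — first-place votes: D 345, A 172, C 28, B 0, E 420. Winner: E.
The two methods disagree.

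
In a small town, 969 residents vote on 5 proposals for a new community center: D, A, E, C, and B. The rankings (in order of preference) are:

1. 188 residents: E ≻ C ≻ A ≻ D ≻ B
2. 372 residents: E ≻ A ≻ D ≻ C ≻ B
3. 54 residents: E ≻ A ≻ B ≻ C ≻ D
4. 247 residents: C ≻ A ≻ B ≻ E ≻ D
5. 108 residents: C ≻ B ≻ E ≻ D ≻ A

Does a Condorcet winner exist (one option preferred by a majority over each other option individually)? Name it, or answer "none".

E vs D: 969–0 for E.
E vs A: 722–247 for E.
E vs C: 614–355 for E.
E vs B: 614–355 for E.
E beats every other option head-to-head.

E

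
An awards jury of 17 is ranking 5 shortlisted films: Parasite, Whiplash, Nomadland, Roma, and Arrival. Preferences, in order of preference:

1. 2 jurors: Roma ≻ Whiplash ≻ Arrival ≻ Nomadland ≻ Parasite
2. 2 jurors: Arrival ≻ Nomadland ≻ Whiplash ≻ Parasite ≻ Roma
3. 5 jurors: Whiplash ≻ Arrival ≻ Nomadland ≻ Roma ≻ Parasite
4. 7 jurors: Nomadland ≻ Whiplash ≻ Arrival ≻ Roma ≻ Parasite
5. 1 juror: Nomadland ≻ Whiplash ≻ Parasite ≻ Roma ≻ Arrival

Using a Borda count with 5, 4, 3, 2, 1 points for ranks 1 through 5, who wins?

Parasite: 2·1 + 2·2 + 5·1 + 7·1 + 1·3 = 21
Whiplash: 2·4 + 2·3 + 5·5 + 7·4 + 1·4 = 71
Nomadland: 2·2 + 2·4 + 5·3 + 7·5 + 1·5 = 67
Roma: 2·5 + 2·1 + 5·2 + 7·2 + 1·2 = 38
Arrival: 2·3 + 2·5 + 5·4 + 7·3 + 1·1 = 58
Whiplash has the highest Borda score (71).

Whiplash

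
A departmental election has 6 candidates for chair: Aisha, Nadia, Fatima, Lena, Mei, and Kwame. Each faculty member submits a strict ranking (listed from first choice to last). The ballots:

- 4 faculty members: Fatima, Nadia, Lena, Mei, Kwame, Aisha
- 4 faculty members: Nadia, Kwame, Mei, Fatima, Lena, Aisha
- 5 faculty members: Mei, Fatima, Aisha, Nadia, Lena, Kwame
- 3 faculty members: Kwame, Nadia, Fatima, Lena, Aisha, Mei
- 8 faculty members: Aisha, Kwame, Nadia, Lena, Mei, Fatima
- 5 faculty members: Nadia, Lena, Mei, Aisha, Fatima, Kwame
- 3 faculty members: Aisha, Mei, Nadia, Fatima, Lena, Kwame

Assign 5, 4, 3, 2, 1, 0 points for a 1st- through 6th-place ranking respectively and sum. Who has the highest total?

Aisha: 4·0 + 4·0 + 5·3 + 3·1 + 8·5 + 5·2 + 3·5 = 83
Nadia: 4·4 + 4·5 + 5·2 + 3·4 + 8·3 + 5·5 + 3·3 = 116
Fatima: 4·5 + 4·2 + 5·4 + 3·3 + 8·0 + 5·1 + 3·2 = 68
Lena: 4·3 + 4·1 + 5·1 + 3·2 + 8·2 + 5·4 + 3·1 = 66
Mei: 4·2 + 4·3 + 5·5 + 3·0 + 8·1 + 5·3 + 3·4 = 80
Kwame: 4·1 + 4·4 + 5·0 + 3·5 + 8·4 + 5·0 + 3·0 = 67
Nadia has the highest Borda score (116).

Nadia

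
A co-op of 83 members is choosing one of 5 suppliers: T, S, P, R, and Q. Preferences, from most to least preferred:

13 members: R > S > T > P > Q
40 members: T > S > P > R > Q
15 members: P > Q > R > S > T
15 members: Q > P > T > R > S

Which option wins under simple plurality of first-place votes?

First-place votes: T 40, S 0, P 15, R 13, Q 15.
T has the most first-place votes.

T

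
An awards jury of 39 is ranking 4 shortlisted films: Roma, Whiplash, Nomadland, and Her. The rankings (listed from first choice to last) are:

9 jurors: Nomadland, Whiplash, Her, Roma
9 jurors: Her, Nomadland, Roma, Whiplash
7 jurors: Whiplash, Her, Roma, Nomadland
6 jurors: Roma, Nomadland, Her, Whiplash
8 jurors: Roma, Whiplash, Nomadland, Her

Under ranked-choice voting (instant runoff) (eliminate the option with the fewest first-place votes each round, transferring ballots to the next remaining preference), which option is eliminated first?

Whiplash

Round 1: Roma 14, Whiplash 7, Nomadland 9, Her 9. Eliminate Whiplash.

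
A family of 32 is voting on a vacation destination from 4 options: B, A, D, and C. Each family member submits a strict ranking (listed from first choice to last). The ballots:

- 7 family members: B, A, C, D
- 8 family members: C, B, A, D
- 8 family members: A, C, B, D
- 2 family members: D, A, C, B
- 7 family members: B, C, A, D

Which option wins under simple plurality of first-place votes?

First-place votes: B 14, A 8, D 2, C 8.
B has the most first-place votes.

B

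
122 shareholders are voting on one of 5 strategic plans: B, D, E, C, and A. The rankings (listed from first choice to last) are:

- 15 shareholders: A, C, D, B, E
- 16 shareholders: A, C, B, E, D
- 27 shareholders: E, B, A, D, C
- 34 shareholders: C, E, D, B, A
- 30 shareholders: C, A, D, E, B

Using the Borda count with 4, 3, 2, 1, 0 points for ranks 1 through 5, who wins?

C

B: 15·1 + 16·2 + 27·3 + 34·1 + 30·0 = 162
D: 15·2 + 16·0 + 27·1 + 34·2 + 30·2 = 185
E: 15·0 + 16·1 + 27·4 + 34·3 + 30·1 = 256
C: 15·3 + 16·3 + 27·0 + 34·4 + 30·4 = 349
A: 15·4 + 16·4 + 27·2 + 34·0 + 30·3 = 268
C has the highest Borda score (349).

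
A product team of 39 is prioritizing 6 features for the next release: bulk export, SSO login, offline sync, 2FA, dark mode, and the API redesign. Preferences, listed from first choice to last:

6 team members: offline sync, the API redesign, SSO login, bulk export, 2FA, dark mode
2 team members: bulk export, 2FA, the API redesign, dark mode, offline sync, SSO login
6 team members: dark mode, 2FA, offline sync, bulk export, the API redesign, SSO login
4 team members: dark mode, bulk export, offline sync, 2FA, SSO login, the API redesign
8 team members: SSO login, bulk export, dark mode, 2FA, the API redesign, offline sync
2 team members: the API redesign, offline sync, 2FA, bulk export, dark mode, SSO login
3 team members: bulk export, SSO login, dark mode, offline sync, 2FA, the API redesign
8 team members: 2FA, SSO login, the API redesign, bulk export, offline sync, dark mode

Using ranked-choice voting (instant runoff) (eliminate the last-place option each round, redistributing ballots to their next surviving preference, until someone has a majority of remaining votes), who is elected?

Round 1: bulk export 5, SSO login 8, offline sync 6, 2FA 8, dark mode 10, the API redesign 2. Eliminate the API redesign.
Round 2: bulk export 5, SSO login 8, offline sync 8, 2FA 8, dark mode 10. Eliminate bulk export.
Round 3: SSO login 11, offline sync 8, 2FA 10, dark mode 10. Eliminate offline sync.
Round 4: SSO login 17, 2FA 12, dark mode 10. Eliminate dark mode.
Round 5: SSO login 17, 2FA 22. 2FA has a majority.

2FA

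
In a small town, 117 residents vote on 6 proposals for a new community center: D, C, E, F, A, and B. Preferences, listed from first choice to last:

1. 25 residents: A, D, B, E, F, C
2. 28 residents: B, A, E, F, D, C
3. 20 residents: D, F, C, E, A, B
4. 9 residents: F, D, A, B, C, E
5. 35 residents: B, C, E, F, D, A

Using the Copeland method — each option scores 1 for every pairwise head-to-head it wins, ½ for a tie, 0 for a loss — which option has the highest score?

B

D: beats C and A; loses to E, F, and B → score 2.
C: beats E; loses to D, F, A, and B → score 1.
E: beats D and F; loses to C, A, and B → score 2.
F: beats D, C, and A; loses to E and B → score 3.
A: beats C and E; loses to D, F, and B → score 2.
B: beats D, C, E, F, and A → score 5.
B has the best pairwise record.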